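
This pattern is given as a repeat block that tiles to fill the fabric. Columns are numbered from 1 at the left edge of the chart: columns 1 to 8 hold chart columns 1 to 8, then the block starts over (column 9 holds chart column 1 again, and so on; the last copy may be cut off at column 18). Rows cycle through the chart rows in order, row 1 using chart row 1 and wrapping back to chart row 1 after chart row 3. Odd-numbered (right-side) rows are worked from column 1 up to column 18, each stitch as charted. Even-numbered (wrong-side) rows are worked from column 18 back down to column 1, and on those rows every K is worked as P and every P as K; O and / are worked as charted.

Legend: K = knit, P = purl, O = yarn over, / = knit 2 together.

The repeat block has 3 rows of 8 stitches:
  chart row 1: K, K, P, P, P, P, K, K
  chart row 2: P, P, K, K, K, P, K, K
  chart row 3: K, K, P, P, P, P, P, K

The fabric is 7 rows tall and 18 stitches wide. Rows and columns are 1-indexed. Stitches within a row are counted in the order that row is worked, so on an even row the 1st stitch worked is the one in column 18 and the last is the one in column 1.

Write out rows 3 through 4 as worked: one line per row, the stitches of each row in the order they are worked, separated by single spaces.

Result:
K K P P P P P K K K P P P P P K K K
P P P P K K K K P P P P K K K K P P

Derivation:
Row 3: chart row 3, RS - tile across columns 1-18 and work as-is.
Row 4: chart row 1, WS - tiled (columns 1-18): K K P P P P K K K K P P P P K K K K; work from column 18 back to 1 with K<->P swapped.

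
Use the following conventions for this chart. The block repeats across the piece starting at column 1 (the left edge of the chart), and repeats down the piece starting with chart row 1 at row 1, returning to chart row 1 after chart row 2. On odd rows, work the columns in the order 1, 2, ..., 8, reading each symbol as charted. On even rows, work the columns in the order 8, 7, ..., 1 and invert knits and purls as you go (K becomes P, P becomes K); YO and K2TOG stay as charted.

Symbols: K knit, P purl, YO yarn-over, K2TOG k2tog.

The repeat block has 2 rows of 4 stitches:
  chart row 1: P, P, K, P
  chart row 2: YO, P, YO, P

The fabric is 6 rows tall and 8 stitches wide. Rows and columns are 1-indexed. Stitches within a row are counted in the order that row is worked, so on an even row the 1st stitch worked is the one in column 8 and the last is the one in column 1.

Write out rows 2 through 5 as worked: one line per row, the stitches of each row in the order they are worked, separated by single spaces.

Row 2: chart row 2, WS - tiled (columns 1-8): YO P YO P YO P YO P; work from column 8 back to 1 with K<->P swapped.
Row 3: chart row 1, RS - tile across columns 1-8 and work as-is.
Row 4: chart row 2, WS - tiled (columns 1-8): YO P YO P YO P YO P; work from column 8 back to 1 with K<->P swapped.
Row 5: chart row 1, RS - tile across columns 1-8 and work as-is.

== ROWS AS WORKED ==
K YO K YO K YO K YO
P P K P P P K P
K YO K YO K YO K YO
P P K P P P K P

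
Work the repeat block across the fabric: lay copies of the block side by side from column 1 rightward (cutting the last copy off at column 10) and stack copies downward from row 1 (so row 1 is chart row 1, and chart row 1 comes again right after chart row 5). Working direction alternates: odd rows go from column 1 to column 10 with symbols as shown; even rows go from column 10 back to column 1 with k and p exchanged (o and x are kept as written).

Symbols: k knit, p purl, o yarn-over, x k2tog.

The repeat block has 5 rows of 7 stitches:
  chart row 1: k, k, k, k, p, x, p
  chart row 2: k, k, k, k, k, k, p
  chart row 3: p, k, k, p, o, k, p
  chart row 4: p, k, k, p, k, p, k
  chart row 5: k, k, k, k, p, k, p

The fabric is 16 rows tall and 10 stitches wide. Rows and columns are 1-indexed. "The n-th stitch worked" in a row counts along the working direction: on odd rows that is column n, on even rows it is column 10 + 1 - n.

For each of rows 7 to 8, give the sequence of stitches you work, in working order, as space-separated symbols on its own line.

Rows as worked:
k k k k k k p k k k
p p k k p o k p p k

Derivation:
Row 7: chart row 2, RS - tile across columns 1-10 and work as-is.
Row 8: chart row 3, WS - tiled (columns 1-10): p k k p o k p p k k; work from column 10 back to 1 with k<->p swapped.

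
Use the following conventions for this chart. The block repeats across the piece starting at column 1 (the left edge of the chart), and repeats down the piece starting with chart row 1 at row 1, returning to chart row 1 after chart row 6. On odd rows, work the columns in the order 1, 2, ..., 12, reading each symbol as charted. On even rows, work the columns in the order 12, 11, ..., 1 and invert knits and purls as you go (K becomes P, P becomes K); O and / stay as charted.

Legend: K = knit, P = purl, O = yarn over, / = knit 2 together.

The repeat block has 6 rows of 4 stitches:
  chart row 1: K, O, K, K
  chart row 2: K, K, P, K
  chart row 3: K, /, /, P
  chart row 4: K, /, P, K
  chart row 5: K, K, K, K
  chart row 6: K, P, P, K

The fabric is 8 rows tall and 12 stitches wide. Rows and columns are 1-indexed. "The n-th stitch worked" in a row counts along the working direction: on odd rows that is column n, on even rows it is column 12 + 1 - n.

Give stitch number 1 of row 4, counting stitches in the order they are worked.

For row 4: chart row = ((4-1) mod 6) + 1 = 4; this is a WS (even) row.
Chart row 4 tiled across columns 1-12: K / P K K / P K K / P K
WS row: flip the tiled sequence (start at column 12) and apply K<->P; O and / stay.
Row 4 as worked: P K / P P K / P P K / P
Counting 1 along the worked row gives P.

Result:
P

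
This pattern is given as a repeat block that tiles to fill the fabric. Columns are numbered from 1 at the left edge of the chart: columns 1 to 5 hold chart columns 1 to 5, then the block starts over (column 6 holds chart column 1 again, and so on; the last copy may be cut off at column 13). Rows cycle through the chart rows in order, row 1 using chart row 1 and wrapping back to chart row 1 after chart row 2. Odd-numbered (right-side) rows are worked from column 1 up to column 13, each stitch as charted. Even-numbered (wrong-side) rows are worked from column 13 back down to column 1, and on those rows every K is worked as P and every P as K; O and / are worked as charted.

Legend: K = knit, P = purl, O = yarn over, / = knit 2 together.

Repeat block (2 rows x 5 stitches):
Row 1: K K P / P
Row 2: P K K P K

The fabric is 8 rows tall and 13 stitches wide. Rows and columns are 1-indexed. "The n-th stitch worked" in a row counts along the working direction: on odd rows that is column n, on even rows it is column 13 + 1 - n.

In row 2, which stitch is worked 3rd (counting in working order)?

Row 2: (2-1) mod 2 = 1, so use chart row 2. Even row -> WS.
Chart row 2 tiled across columns 1-13: P K K P K P K K P K P K K
WS row: flip the tiled sequence (start at column 13) and apply K<->P; O and / stay.
Row 2 as worked: P P K P K P P K P K P P K
Stitch 3 in working order -> K

Stitch:
K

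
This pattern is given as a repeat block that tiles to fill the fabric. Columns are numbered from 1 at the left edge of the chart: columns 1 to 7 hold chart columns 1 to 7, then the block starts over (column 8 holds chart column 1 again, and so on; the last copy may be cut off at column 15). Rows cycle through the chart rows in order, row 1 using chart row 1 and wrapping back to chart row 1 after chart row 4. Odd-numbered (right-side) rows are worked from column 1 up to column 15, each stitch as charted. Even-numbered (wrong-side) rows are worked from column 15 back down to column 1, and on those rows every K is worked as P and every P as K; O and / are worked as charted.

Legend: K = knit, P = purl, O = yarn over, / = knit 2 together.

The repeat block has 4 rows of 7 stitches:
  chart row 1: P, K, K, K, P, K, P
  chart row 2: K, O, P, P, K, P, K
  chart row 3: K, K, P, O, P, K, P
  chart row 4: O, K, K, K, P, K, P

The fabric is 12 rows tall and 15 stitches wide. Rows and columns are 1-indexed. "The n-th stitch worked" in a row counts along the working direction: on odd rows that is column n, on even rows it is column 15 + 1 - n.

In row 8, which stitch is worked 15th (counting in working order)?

Row 8 uses chart row ((8-1) mod 4)+1 = 4. Row 8 is even, so WS.
Chart row 4 tiled across columns 1-15: O K K K P K P O K K K P K P O
WS: work from column 15 back to column 1 (reverse the tiled row), swapping K<->P (O and / unchanged).
Row 8 as worked: O K P K P P P O K P K P P P O
Stitch 15 in working order -> O

== STITCH ==
O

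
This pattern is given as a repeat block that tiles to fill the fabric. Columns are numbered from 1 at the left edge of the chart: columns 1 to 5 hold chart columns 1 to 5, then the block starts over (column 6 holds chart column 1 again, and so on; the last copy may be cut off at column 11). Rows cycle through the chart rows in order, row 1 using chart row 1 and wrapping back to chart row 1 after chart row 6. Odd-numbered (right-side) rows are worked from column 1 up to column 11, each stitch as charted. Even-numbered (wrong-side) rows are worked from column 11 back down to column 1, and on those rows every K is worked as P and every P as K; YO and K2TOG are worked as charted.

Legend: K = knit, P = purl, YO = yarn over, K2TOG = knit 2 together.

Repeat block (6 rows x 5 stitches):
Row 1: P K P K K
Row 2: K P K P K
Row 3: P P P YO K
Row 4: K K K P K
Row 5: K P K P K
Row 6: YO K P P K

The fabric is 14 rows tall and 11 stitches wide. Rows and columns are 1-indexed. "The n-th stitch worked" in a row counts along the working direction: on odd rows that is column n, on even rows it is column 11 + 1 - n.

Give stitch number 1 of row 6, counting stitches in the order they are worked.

Row 6: (6-1) mod 6 = 5, so use chart row 6. Even row -> WS.
Chart row 6 tiled across columns 1-11: YO K P P K YO K P P K YO
WS: work from column 11 back to column 1 (reverse the tiled row), swapping K<->P (YO and K2TOG unchanged).
Row 6 as worked: YO P K K P YO P K K P YO
Counting 1 along the worked row gives YO.

Stitch:
YO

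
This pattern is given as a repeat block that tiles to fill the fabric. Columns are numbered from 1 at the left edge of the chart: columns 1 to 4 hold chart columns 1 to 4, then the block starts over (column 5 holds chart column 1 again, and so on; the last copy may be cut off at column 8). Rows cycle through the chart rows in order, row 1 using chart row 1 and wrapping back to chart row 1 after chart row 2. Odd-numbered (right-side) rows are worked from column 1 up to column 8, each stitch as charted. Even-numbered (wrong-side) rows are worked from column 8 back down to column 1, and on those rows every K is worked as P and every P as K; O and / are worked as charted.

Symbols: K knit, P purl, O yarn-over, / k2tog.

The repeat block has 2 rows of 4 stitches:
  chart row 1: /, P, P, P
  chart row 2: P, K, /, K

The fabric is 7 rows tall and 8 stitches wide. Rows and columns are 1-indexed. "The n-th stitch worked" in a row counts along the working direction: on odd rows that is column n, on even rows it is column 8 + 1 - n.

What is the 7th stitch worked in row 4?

Result:
P

Derivation:
For row 4: chart row = ((4-1) mod 2) + 1 = 2; this is a WS (even) row.
Chart row 2 tiled across columns 1-8: P K / K P K / K
WS: work from column 8 back to column 1 (reverse the tiled row), swapping K<->P (O and / unchanged).
Row 4 as worked: P / P K P / P K
Counting 7 along the worked row gives P.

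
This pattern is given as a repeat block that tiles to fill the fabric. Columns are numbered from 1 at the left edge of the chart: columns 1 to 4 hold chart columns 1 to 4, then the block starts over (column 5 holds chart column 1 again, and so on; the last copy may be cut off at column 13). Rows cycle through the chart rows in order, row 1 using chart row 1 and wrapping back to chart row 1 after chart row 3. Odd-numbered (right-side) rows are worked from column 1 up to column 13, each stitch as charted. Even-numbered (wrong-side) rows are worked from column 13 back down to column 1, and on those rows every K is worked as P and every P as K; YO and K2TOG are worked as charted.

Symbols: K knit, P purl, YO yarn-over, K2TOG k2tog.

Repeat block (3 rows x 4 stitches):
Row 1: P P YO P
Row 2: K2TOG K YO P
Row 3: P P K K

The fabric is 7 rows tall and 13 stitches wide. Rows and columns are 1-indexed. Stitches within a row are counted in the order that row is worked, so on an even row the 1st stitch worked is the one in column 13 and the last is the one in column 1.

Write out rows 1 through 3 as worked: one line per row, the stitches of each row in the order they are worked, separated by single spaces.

Rows as worked:
P P YO P P P YO P P P YO P P
K2TOG K YO P K2TOG K YO P K2TOG K YO P K2TOG
P P K K P P K K P P K K P

Derivation:
Row 1: chart row 1, RS - tile across columns 1-13 and work as-is.
Row 2: chart row 2, WS - tiled (columns 1-13): K2TOG K YO P K2TOG K YO P K2TOG K YO P K2TOG; work from column 13 back to 1 with K<->P swapped.
Row 3: chart row 3, RS - tile across columns 1-13 and work as-is.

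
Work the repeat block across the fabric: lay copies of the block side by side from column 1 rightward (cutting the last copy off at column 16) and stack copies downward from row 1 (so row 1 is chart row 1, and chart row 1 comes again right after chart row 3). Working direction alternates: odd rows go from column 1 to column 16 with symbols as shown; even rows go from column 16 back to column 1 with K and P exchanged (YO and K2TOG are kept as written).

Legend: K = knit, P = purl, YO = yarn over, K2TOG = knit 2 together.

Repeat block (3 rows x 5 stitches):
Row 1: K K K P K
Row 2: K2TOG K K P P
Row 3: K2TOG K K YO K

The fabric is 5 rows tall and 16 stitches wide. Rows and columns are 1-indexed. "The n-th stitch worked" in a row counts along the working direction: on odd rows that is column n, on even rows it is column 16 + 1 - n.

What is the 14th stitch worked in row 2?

Stitch:
P

Derivation:
For row 2: chart row = ((2-1) mod 3) + 1 = 2; this is a WS (even) row.
Chart row 2 tiled across columns 1-16: K2TOG K K P P K2TOG K K P P K2TOG K K P P K2TOG
WS: work from column 16 back to column 1 (reverse the tiled row), swapping K<->P (YO and K2TOG unchanged).
Row 2 as worked: K2TOG K K P P K2TOG K K P P K2TOG K K P P K2TOG
The 14th stitch worked is P.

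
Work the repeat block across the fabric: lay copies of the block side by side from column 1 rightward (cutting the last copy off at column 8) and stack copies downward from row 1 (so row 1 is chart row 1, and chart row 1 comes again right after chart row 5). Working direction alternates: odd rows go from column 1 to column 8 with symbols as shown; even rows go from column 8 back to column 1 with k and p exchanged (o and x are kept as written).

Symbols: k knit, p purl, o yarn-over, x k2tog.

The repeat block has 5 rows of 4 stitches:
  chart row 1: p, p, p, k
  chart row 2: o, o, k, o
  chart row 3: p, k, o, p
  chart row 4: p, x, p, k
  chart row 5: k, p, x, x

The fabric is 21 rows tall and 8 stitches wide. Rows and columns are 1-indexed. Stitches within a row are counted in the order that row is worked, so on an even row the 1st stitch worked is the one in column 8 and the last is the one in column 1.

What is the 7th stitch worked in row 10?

Stitch:
k

Derivation:
Row 10: (10-1) mod 5 = 4, so use chart row 5. Even row -> WS.
Chart row 5 tiled across columns 1-8: k p x x k p x x
WS row: flip the tiled sequence (start at column 8) and apply k<->p; o and x stay.
Row 10 as worked: x x k p x x k p
The 7th stitch worked is k.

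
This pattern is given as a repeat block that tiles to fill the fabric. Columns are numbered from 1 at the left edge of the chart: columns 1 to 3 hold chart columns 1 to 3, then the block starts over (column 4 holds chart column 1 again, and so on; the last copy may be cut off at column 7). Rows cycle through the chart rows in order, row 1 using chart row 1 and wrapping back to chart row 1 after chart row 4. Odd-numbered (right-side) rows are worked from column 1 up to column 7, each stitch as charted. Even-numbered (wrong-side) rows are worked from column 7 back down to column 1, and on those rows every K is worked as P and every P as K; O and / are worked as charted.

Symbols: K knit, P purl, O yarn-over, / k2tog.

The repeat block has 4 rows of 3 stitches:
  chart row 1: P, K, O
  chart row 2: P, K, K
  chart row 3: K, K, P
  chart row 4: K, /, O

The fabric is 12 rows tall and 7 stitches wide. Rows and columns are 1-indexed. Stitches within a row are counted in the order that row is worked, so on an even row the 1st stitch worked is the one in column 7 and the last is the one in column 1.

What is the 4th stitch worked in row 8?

Result:
P

Derivation:
Row 8: (8-1) mod 4 = 3, so use chart row 4. Even row -> WS.
Chart row 4 tiled across columns 1-7: K / O K / O K
WS row: flip the tiled sequence (start at column 7) and apply K<->P; O and / stay.
Row 8 as worked: P O / P O / P
The 4th stitch worked is P.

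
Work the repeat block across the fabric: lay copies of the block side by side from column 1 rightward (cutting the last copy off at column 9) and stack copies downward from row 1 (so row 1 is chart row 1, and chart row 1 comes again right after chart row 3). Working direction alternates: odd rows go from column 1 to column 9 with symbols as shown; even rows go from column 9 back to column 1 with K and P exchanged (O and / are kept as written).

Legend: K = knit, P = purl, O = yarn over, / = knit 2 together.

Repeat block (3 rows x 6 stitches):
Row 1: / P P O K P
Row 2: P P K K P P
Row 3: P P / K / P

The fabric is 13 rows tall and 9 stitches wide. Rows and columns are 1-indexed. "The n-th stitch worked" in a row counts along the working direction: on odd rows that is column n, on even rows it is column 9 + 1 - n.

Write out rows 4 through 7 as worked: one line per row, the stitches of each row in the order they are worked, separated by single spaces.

Row 4: chart row 1, WS - tiled (columns 1-9): / P P O K P / P P; work from column 9 back to 1 with K<->P swapped.
Row 5: chart row 2, RS - tile across columns 1-9 and work as-is.
Row 6: chart row 3, WS - tiled (columns 1-9): P P / K / P P P /; work from column 9 back to 1 with K<->P swapped.
Row 7: chart row 1, RS - tile across columns 1-9 and work as-is.

== ROWS AS WORKED ==
K K / K P O K K /
P P K K P P P P K
/ K K K / P / K K
/ P P O K P / P P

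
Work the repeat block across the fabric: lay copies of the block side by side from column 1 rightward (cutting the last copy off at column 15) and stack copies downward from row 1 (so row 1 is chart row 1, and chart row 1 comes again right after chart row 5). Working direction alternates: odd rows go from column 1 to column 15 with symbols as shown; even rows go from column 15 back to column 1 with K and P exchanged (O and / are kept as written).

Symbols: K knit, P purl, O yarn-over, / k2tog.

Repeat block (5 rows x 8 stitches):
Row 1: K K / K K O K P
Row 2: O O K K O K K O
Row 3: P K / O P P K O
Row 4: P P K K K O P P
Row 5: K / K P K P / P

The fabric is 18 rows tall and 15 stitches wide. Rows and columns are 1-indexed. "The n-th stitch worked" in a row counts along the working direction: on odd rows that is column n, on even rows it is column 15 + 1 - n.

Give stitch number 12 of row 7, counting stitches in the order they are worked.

Stitch:
K

Derivation:
For row 7: chart row = ((7-1) mod 5) + 1 = 2; this is a RS (odd) row.
Chart row 2 tiled across columns 1-15: O O K K O K K O O O K K O K K
RS: work column 1 to column 15, symbols as charted — the tiled row is the row as worked.
The 12th stitch worked is K.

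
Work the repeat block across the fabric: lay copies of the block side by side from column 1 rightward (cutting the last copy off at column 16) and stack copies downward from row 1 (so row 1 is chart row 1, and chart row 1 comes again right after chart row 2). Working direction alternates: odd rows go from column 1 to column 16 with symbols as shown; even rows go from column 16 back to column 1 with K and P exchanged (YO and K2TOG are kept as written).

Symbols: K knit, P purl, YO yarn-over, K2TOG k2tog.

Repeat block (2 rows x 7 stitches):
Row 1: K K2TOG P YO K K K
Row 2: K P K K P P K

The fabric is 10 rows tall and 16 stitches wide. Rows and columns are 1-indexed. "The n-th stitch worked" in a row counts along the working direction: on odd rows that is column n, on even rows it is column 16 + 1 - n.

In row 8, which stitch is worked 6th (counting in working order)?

== STITCH ==
P

Derivation:
Row 8 uses chart row ((8-1) mod 2)+1 = 2. Row 8 is even, so WS.
Chart row 2 tiled across columns 1-16: K P K K P P K K P K K P P K K P
WS row: flip the tiled sequence (start at column 16) and apply K<->P; YO and K2TOG stay.
Row 8 as worked: K P P K K P P K P P K K P P K P
Counting 6 along the worked row gives P.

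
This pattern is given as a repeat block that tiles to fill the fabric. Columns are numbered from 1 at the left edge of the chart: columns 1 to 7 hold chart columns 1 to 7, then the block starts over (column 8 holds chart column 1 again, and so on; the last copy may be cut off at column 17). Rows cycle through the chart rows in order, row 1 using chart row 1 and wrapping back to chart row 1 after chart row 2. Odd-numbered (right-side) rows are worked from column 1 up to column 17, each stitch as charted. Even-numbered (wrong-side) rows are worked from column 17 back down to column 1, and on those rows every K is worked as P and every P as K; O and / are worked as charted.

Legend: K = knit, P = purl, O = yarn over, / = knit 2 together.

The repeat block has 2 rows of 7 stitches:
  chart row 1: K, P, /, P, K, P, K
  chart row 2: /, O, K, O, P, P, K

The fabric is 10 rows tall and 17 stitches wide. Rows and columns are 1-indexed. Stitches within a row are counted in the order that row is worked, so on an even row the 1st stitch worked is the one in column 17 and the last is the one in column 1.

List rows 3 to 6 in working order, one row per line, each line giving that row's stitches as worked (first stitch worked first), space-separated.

Result:
K P / P K P K K P / P K P K K P /
P O / P K K O P O / P K K O P O /
K P / P K P K K P / P K P K K P /
P O / P K K O P O / P K K O P O /

Derivation:
Row 3: chart row 1, RS - tile across columns 1-17 and work as-is.
Row 4: chart row 2, WS - tiled (columns 1-17): / O K O P P K / O K O P P K / O K; work from column 17 back to 1 with K<->P swapped.
Row 5: chart row 1, RS - tile across columns 1-17 and work as-is.
Row 6: chart row 2, WS - tiled (columns 1-17): / O K O P P K / O K O P P K / O K; work from column 17 back to 1 with K<->P swapped.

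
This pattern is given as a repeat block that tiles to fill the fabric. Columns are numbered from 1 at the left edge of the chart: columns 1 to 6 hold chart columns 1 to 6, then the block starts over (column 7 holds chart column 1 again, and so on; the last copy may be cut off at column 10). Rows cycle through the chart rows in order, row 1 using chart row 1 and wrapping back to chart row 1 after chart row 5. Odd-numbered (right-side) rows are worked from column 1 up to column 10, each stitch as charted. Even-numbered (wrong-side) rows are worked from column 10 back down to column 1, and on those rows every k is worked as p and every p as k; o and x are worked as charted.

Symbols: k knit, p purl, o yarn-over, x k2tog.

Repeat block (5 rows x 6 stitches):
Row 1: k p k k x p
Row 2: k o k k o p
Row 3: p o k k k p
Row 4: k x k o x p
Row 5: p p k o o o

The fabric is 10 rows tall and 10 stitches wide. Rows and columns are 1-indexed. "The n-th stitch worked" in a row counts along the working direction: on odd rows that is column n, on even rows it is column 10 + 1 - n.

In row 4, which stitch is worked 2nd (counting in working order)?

Result:
p

Derivation:
Row 4 uses chart row ((4-1) mod 5)+1 = 4. Row 4 is even, so WS.
Chart row 4 tiled across columns 1-10: k x k o x p k x k o
Wrong side: read the tiled row from column 10 down to 1 and exchange k with p (leave o, x).
Row 4 as worked: o p x p k x o p x p
Stitch 2 in working order -> p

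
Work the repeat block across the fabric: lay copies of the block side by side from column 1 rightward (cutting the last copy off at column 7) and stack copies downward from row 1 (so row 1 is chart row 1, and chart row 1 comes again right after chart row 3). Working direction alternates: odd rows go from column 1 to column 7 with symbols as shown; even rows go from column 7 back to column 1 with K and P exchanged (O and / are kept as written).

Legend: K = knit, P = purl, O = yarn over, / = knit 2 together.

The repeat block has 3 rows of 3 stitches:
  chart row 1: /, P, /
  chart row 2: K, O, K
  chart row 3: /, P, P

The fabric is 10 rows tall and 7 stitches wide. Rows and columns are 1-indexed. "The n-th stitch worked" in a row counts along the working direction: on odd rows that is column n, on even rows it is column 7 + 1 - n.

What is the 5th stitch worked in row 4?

For row 4: chart row = ((4-1) mod 3) + 1 = 1; this is a WS (even) row.
Chart row 1 tiled across columns 1-7: / P / / P / /
Wrong side: read the tiled row from column 7 down to 1 and exchange K with P (leave O, /).
Row 4 as worked: / / K / / K /
The 5th stitch worked is /.

Stitch:
/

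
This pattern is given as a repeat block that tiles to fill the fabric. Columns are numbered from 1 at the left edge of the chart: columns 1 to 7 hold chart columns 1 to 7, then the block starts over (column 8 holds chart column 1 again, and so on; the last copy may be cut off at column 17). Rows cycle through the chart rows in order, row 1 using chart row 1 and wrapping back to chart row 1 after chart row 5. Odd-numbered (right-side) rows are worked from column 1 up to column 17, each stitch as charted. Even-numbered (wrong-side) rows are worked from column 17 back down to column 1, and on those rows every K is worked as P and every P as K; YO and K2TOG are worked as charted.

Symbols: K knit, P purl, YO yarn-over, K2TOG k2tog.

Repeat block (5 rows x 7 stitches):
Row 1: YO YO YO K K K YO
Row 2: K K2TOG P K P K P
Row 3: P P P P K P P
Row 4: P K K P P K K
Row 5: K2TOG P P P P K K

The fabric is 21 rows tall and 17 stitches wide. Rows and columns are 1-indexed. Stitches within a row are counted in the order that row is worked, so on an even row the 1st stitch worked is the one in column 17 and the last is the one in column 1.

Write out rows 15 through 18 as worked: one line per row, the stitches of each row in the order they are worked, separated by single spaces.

Row 15: chart row 5, RS - tile across columns 1-17 and work as-is.
Row 16: chart row 1, WS - tiled (columns 1-17): YO YO YO K K K YO YO YO YO K K K YO YO YO YO; work from column 17 back to 1 with K<->P swapped.
Row 17: chart row 2, RS - tile across columns 1-17 and work as-is.
Row 18: chart row 3, WS - tiled (columns 1-17): P P P P K P P P P P P K P P P P P; work from column 17 back to 1 with K<->P swapped.

== ROWS AS WORKED ==
K2TOG P P P P K K K2TOG P P P P K K K2TOG P P
YO YO YO YO P P P YO YO YO YO P P P YO YO YO
K K2TOG P K P K P K K2TOG P K P K P K K2TOG P
K K K K K P K K K K K K P K K K K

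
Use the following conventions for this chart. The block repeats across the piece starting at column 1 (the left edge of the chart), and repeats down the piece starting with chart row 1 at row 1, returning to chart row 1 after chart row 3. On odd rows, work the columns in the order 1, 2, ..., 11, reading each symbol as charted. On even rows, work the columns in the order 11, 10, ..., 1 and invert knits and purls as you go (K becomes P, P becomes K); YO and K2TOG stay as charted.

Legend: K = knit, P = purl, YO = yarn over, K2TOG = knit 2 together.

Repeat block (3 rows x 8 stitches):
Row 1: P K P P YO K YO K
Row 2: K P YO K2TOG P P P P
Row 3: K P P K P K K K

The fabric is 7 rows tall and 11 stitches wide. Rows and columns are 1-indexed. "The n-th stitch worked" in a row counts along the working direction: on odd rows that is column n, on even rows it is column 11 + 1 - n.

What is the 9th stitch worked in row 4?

Row 4 uses chart row ((4-1) mod 3)+1 = 1. Row 4 is even, so WS.
Chart row 1 tiled across columns 1-11: P K P P YO K YO K P K P
WS: work from column 11 back to column 1 (reverse the tiled row), swapping K<->P (YO and K2TOG unchanged).
Row 4 as worked: K P K P YO P YO K K P K
Stitch 9 in working order -> K

Result:
K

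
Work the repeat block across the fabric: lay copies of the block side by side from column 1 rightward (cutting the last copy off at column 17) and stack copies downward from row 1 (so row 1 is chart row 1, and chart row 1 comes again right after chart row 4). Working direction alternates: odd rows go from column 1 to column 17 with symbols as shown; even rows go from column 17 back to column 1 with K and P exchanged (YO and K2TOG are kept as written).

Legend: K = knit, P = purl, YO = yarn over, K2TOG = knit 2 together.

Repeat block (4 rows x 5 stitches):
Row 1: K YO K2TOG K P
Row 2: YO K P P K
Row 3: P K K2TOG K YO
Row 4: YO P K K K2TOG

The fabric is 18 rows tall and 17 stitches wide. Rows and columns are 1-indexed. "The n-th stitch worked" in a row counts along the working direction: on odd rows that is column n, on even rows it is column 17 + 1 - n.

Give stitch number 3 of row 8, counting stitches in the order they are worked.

Row 8: (8-1) mod 4 = 3, so use chart row 4. Even row -> WS.
Chart row 4 tiled across columns 1-17: YO P K K K2TOG YO P K K K2TOG YO P K K K2TOG YO P
Wrong side: read the tiled row from column 17 down to 1 and exchange K with P (leave YO, K2TOG).
Row 8 as worked: K YO K2TOG P P K YO K2TOG P P K YO K2TOG P P K YO
Stitch 3 in working order -> K2TOG

== STITCH ==
K2TOG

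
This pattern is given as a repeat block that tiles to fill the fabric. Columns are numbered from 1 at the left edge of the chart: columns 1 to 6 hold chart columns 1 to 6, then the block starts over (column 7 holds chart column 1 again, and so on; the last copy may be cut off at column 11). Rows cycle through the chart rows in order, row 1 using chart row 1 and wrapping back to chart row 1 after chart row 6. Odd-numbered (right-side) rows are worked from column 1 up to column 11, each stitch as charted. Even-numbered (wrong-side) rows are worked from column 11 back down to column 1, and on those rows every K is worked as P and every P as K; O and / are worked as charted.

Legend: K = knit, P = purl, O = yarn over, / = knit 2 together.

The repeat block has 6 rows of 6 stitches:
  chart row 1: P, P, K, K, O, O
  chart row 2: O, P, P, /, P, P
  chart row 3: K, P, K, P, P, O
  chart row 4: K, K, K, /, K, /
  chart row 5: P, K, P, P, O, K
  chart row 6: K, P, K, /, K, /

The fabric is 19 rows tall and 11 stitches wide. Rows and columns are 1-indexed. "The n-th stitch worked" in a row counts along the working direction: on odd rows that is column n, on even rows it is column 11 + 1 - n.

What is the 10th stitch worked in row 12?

Row 12: (12-1) mod 6 = 5, so use chart row 6. Even row -> WS.
Chart row 6 tiled across columns 1-11: K P K / K / K P K / K
WS: work from column 11 back to column 1 (reverse the tiled row), swapping K<->P (O and / unchanged).
Row 12 as worked: P / P K P / P / P K P
The 10th stitch worked is K.

Result:
K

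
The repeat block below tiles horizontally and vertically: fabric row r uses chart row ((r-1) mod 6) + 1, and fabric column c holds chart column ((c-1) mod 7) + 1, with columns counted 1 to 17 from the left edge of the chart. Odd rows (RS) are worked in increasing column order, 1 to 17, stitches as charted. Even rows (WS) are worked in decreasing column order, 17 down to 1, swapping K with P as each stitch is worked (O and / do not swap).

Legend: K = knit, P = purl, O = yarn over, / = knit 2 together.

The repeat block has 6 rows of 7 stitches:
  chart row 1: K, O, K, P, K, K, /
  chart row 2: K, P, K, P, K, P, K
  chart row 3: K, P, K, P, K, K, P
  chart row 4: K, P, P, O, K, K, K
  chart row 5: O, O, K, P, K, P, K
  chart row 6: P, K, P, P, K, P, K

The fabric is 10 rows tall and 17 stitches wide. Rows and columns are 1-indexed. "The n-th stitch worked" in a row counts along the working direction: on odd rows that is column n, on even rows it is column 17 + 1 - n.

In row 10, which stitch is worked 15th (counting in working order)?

Stitch:
K

Derivation:
For row 10: chart row = ((10-1) mod 6) + 1 = 4; this is a WS (even) row.
Chart row 4 tiled across columns 1-17: K P P O K K K K P P O K K K K P P
Wrong side: read the tiled row from column 17 down to 1 and exchange K with P (leave O, /).
Row 10 as worked: K K P P P P O K K P P P P O K K P
The 15th stitch worked is K.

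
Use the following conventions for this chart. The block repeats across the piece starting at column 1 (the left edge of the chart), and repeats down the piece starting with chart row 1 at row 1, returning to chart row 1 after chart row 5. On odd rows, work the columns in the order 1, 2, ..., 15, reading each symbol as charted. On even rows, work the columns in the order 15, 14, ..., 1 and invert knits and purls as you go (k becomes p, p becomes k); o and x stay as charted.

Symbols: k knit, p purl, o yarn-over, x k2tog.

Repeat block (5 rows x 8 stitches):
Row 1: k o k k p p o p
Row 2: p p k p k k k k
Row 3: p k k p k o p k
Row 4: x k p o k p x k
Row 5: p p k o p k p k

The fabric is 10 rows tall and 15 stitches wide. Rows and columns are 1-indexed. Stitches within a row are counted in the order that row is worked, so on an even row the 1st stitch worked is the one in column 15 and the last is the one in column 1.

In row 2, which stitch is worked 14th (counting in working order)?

For row 2: chart row = ((2-1) mod 5) + 1 = 2; this is a WS (even) row.
Chart row 2 tiled across columns 1-15: p p k p k k k k p p k p k k k
WS row: flip the tiled sequence (start at column 15) and apply k<->p; o and x stay.
Row 2 as worked: p p p k p k k p p p p k p k k
The 14th stitch worked is k.

== STITCH ==
k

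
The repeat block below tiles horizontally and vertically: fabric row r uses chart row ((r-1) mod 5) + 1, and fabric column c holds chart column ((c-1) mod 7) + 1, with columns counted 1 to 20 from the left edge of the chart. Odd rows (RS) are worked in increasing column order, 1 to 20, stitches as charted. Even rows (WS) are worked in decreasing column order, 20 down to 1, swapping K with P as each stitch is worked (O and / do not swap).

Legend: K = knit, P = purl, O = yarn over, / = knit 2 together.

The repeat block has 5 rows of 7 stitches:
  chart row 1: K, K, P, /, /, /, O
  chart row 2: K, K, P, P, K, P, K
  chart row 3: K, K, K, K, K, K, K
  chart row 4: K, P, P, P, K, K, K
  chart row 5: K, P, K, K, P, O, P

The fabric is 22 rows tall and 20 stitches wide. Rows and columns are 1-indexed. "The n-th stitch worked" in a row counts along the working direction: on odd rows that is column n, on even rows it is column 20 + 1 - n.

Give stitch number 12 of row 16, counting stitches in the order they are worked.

Result:
P

Derivation:
Row 16: (16-1) mod 5 = 0, so use chart row 1. Even row -> WS.
Chart row 1 tiled across columns 1-20: K K P / / / O K K P / / / O K K P / / /
WS: work from column 20 back to column 1 (reverse the tiled row), swapping K<->P (O and / unchanged).
Row 16 as worked: / / / K P P O / / / K P P O / / / K P P
Stitch 12 in working order -> P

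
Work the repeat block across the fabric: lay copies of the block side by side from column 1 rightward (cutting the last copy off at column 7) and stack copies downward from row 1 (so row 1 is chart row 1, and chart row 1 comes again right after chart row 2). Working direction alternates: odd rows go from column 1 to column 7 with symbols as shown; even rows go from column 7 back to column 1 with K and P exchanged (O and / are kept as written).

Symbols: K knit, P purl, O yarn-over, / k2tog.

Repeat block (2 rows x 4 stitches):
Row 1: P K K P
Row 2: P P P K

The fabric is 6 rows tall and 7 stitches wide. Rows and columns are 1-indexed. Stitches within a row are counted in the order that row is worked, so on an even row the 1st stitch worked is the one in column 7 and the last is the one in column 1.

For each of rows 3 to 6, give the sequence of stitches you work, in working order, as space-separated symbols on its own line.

== ROWS AS WORKED ==
P K K P P K K
K K K P K K K
P K K P P K K
K K K P K K K

Derivation:
Row 3: chart row 1, RS - tile across columns 1-7 and work as-is.
Row 4: chart row 2, WS - tiled (columns 1-7): P P P K P P P; work from column 7 back to 1 with K<->P swapped.
Row 5: chart row 1, RS - tile across columns 1-7 and work as-is.
Row 6: chart row 2, WS - tiled (columns 1-7): P P P K P P P; work from column 7 back to 1 with K<->P swapped.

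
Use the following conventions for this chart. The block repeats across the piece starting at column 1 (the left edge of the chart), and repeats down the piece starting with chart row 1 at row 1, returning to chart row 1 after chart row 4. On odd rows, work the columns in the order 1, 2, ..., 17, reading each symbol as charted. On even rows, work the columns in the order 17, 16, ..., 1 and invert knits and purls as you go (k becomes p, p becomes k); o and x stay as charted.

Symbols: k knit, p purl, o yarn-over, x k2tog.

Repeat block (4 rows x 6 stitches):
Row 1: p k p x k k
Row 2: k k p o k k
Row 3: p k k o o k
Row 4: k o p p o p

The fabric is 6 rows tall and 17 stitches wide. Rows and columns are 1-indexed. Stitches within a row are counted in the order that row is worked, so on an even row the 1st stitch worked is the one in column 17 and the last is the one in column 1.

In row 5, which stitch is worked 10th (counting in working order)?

Row 5 uses chart row ((5-1) mod 4)+1 = 1. Row 5 is odd, so RS.
Chart row 1 tiled across columns 1-17: p k p x k k p k p x k k p k p x k
RS: work column 1 to column 17, symbols as charted — the tiled row is the row as worked.
Stitch 10 in working order -> x

Result:
x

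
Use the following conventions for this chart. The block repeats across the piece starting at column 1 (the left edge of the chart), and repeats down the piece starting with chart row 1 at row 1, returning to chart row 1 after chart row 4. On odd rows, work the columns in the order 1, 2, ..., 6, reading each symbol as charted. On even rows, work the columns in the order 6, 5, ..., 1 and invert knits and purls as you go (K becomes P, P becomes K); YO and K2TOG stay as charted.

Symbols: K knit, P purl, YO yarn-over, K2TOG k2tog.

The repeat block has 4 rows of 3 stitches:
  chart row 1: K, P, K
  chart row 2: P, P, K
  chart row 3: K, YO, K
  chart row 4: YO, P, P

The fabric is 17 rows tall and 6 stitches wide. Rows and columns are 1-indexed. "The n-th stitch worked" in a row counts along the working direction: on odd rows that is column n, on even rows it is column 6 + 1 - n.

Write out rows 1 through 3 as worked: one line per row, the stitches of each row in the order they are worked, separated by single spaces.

Rows as worked:
K P K K P K
P K K P K K
K YO K K YO K

Derivation:
Row 1: chart row 1, RS - tile across columns 1-6 and work as-is.
Row 2: chart row 2, WS - tiled (columns 1-6): P P K P P K; work from column 6 back to 1 with K<->P swapped.
Row 3: chart row 3, RS - tile across columns 1-6 and work as-is.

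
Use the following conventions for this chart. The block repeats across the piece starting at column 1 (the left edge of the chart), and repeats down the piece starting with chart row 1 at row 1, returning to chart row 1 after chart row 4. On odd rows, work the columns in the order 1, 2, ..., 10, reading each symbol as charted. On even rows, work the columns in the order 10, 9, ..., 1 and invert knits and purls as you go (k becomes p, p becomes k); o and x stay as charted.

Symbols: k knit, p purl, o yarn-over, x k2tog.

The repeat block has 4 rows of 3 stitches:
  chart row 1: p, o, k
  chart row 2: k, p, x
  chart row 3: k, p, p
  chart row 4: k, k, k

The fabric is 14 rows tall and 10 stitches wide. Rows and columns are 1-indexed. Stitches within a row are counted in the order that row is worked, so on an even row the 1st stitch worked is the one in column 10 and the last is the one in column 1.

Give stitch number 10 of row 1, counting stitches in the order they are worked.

Stitch:
p

Derivation:
Row 1 uses chart row ((1-1) mod 4)+1 = 1. Row 1 is odd, so RS.
Chart row 1 tiled across columns 1-10: p o k p o k p o k p
RS: work column 1 to column 10, symbols as charted — the tiled row is the row as worked.
The 10th stitch worked is p.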